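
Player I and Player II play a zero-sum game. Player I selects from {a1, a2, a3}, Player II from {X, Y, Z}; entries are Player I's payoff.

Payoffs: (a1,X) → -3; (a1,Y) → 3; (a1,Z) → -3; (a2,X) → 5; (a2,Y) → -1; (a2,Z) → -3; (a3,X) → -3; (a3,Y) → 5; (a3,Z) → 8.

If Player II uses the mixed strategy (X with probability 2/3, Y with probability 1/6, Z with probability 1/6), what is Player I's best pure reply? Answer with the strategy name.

Expected payoff of a1: (2/3)·(-3) + (1/6)·3 + (1/6)·(-3) = -2.
Expected payoff of a2: (2/3)·5 + (1/6)·(-1) + (1/6)·(-3) = 8/3.
Expected payoff of a3: (2/3)·(-3) + (1/6)·5 + (1/6)·8 = 1/6.
The largest is 8/3, so Player I's best response is a2.

a2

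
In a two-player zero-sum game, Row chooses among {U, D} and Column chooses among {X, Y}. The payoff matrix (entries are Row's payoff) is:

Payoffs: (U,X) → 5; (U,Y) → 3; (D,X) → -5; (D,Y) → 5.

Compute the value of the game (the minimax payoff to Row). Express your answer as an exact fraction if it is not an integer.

10/3

Row minima: U → 3, D → -5; maximin = 3.
Column maxima: X → 5, Y → 5; minimax = 5.
3 ≠ 5, so there is no saddle point; optimal play is mixed.
Let Row play U with probability p. Expected payoff against X: 5p + (-5)(1−p) = 10p − 5; against Y: 3p + 5(1−p) = −2p + 5.
Setting these equal: 10p − 5 = −2p + 5 ⇒ 12p = 10 ⇒ p = 5/6, and the value is (10)·(5/6) − 5 = 10/3.
For Column: with q = P(X), equating U's and D's payoffs gives 2q + 3 = −10q + 5 ⇒ q = 1/6.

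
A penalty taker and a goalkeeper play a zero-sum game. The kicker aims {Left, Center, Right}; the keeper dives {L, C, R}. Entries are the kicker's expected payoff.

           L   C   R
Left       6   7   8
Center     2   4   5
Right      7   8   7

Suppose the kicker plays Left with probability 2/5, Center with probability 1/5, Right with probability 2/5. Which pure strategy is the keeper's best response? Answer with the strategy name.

If the keeper plays L, the kicker's expected payoff is (2/5)·6 + (1/5)·2 + (2/5)·7 = 28/5.
If the keeper plays C, the kicker's expected payoff is (2/5)·7 + (1/5)·4 + (2/5)·8 = 34/5.
If the keeper plays R, the kicker's expected payoff is (2/5)·8 + (1/5)·5 + (2/5)·7 = 7.
The keeper minimizes the kicker's payoff; the smallest is 28/5, so the best response is L.

L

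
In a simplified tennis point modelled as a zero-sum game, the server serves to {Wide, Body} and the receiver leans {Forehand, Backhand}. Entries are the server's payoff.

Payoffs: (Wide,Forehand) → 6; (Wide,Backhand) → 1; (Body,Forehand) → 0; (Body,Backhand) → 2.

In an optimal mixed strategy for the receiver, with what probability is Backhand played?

Row minima: Wide → 1, Body → 0; maximin = 1.
Column maxima: Forehand → 6, Backhand → 2; minimax = 2.
1 ≠ 2, so there is no saddle point; optimal play is mixed.
Let the server play Wide with probability p. Expected payoff against Forehand: 6p + 0(1−p) = 6p; against Backhand: 1p + 2(1−p) = −p + 2.
Setting these equal: 6p = −p + 2 ⇒ 7p = 2 ⇒ p = 2/7, and the value is (6)·(2/7) = 12/7.
For the receiver: with q = P(Forehand), equating Wide's and Body's payoffs gives 5q + 1 = −2q + 2 ⇒ q = 1/7.

6/7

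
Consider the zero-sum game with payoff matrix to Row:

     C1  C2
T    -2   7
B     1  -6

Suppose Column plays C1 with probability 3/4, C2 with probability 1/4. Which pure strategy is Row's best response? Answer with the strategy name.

Expected payoff of T: (3/4)·(-2) + (1/4)·7 = 1/4.
Expected payoff of B: (3/4)·1 + (1/4)·(-6) = -3/4.
The largest is 1/4, so Row's best response is T.

T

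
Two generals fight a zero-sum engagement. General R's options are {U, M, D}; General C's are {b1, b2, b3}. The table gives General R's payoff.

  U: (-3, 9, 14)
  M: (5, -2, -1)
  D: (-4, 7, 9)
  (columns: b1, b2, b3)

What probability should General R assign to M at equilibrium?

12/19

Row minima: U → -3, M → -2, D → -4; maximin = -2.
Column maxima: b1 → 5, b2 → 9, b3 → 14; minimax = 5.
-2 ≠ 5, so there is no saddle point; optimal play is mixed.
D is strictly dominated by U, so General R never plays it.
b3 is strictly dominated by b2 (it gives General R strictly more in every row), so General C never plays it.
On the remaining 2×2 (U, M vs b1, b2):
Let General R play U with probability p. Expected payoff against b1: (-3)p + 5(1−p) = −8p + 5; against b2: 9p + (-2)(1−p) = 11p − 2.
Setting these equal: −8p + 5 = 11p − 2 ⇒ −19p = -7 ⇒ p = 7/19, and the value is (-8)·(7/19) + 5 = 39/19.
For General C: with q = P(b1), equating U's and M's payoffs gives −12q + 9 = 7q − 2 ⇒ q = 11/19.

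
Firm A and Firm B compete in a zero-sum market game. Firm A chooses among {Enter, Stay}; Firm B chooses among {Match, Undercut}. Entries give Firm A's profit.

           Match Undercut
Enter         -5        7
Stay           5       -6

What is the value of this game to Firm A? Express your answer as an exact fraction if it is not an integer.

5/23

Row minima: Enter → -5, Stay → -6; maximin = -5.
Column maxima: Match → 5, Undercut → 7; minimax = 5.
-5 ≠ 5, so there is no saddle point; optimal play is mixed.
Let Firm A play Enter with probability p. Expected payoff against Match: (-5)p + 5(1−p) = −10p + 5; against Undercut: 7p + (-6)(1−p) = 13p − 6.
Setting these equal: −10p + 5 = 13p − 6 ⇒ −23p = -11 ⇒ p = 11/23, and the value is (-10)·(11/23) + 5 = 5/23.
For Firm B: with q = P(Match), equating Enter's and Stay's payoffs gives −12q + 7 = 11q − 6 ⇒ q = 13/23.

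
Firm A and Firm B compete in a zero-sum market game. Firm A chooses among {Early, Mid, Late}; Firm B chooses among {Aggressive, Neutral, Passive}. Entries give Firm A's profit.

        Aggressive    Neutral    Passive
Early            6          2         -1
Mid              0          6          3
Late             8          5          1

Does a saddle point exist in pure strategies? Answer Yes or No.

No

Row minima: Early → -1, Mid → 0, Late → 1; maximin = 1.
Column maxima: Aggressive → 8, Neutral → 6, Passive → 3; minimax = 3.
1 ≠ 3, so no pure-strategy equilibrium exists.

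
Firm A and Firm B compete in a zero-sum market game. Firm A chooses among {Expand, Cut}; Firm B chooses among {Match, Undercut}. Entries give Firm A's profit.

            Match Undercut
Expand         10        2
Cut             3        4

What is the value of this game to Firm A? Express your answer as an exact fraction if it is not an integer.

Row minima: Expand → 2, Cut → 3; maximin = 3.
Column maxima: Match → 10, Undercut → 4; minimax = 4.
3 ≠ 4, so there is no saddle point; optimal play is mixed.
Let Firm A play Expand with probability p. Expected payoff against Match: 10p + 3(1−p) = 7p + 3; against Undercut: 2p + 4(1−p) = −2p + 4.
Setting these equal: 7p + 3 = −2p + 4 ⇒ 9p = 1 ⇒ p = 1/9, and the value is (7)·(1/9) + 3 = 34/9.
For Firm B: with q = P(Match), equating Expand's and Cut's payoffs gives 8q + 2 = −q + 4 ⇒ q = 2/9.

34/9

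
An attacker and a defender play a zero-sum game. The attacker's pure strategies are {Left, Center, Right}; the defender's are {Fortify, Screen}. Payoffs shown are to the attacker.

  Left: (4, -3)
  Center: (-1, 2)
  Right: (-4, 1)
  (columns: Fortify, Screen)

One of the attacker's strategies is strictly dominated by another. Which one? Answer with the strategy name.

Center gives a strictly higher payoff than Right against every column: -1 > -4, 2 > 1.
So Right is strictly dominated and the attacker never plays it.

Right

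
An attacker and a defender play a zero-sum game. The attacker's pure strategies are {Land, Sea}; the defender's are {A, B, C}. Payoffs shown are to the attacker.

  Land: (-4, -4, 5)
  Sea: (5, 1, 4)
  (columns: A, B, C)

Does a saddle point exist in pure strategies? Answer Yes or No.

Row minima: Land → -4, Sea → 1; maximin = 1.
Column maxima: A → 5, B → 1, C → 5; minimax = 1.
maximin = minimax = 1, so a saddle point exists.

Yes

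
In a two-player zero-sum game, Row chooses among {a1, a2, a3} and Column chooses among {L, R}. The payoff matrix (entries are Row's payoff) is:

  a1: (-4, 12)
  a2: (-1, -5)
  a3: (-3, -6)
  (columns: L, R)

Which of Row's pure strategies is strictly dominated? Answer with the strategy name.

a3

a2 gives a strictly higher payoff than a3 against every column: -1 > -3, -5 > -6.
So a3 is strictly dominated and Row never plays it.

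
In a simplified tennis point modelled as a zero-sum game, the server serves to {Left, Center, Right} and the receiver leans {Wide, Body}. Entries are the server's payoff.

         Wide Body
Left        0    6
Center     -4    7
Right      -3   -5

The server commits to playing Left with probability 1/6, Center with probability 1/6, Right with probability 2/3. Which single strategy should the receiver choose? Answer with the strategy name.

Wide

If the receiver plays Wide, the server's expected payoff is (1/6)·0 + (1/6)·(-4) + (2/3)·(-3) = -8/3.
If the receiver plays Body, the server's expected payoff is (1/6)·6 + (1/6)·7 + (2/3)·(-5) = -7/6.
The receiver minimizes the server's payoff; the smallest is -8/3, so the best response is Wide.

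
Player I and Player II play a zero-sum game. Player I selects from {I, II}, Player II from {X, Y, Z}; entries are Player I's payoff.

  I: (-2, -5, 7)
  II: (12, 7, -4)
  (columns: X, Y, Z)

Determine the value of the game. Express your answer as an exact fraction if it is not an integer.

29/23

Row minima: I → -5, II → -4; maximin = -4.
Column maxima: X → 12, Y → 7, Z → 7; minimax = 7.
-4 ≠ 7, so there is no saddle point; optimal play is mixed.
X is strictly dominated by Y (it gives Player I strictly more in every row), so Player II never plays it.
On the remaining 2×2 (I, II vs Y, Z):
Let Player I play I with probability p. Expected payoff against Y: (-5)p + 7(1−p) = −12p + 7; against Z: 7p + (-4)(1−p) = 11p − 4.
Setting these equal: −12p + 7 = 11p − 4 ⇒ −23p = -11 ⇒ p = 11/23, and the value is (-12)·(11/23) + 7 = 29/23.
For Player II: with q = P(Y), equating I's and II's payoffs gives −12q + 7 = 11q − 4 ⇒ q = 11/23.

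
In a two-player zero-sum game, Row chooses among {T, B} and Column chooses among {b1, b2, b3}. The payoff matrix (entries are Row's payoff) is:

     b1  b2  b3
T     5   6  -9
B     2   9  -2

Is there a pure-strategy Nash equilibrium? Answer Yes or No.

Yes

Row minima: T → -9, B → -2; maximin = -2.
Column maxima: b1 → 5, b2 → 9, b3 → -2; minimax = -2.
maximin = minimax = -2, so a saddle point exists.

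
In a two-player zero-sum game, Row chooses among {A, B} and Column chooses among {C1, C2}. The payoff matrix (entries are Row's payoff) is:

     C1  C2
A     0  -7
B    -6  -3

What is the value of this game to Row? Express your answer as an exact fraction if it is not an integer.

-21/5

Row minima: A → -7, B → -6; maximin = -6.
Column maxima: C1 → 0, C2 → -3; minimax = -3.
-6 ≠ -3, so there is no saddle point; optimal play is mixed.
Let Row play A with probability p. Expected payoff against C1: 0p + (-6)(1−p) = 6p − 6; against C2: (-7)p + (-3)(1−p) = −4p − 3.
Setting these equal: 6p − 6 = −4p − 3 ⇒ 10p = 3 ⇒ p = 3/10, and the value is (6)·(3/10) − 6 = -21/5.
For Column: with q = P(C1), equating A's and B's payoffs gives 7q − 7 = −3q − 3 ⇒ q = 2/5.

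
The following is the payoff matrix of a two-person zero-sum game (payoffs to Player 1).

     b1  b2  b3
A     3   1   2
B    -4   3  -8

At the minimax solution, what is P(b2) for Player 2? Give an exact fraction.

Row minima: A → 1, B → -8; maximin = 1.
Column maxima: b1 → 3, b2 → 3, b3 → 2; minimax = 2.
1 ≠ 2, so there is no saddle point; optimal play is mixed.
b1 is strictly dominated by b3 (it gives Player 1 strictly more in every row), so Player 2 never plays it.
On the remaining 2×2 (A, B vs b2, b3):
Let Player 1 play A with probability p. Expected payoff against b2: 1p + 3(1−p) = −2p + 3; against b3: 2p + (-8)(1−p) = 10p − 8.
Setting these equal: −2p + 3 = 10p − 8 ⇒ −12p = -11 ⇒ p = 11/12, and the value is (-2)·(11/12) + 3 = 7/6.
For Player 2: with q = P(b2), equating A's and B's payoffs gives −q + 2 = 11q − 8 ⇒ q = 5/6.

5/6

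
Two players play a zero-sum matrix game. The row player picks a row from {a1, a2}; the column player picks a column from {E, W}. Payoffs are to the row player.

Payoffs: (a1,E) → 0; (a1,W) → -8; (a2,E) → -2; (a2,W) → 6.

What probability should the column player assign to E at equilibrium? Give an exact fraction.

7/8

Row minima: a1 → -8, a2 → -2; maximin = -2.
Column maxima: E → 0, W → 6; minimax = 0.
-2 ≠ 0, so there is no saddle point; optimal play is mixed.
Let the row player play a1 with probability p. Expected payoff against E: 0p + (-2)(1−p) = 2p − 2; against W: (-8)p + 6(1−p) = −14p + 6.
Setting these equal: 2p − 2 = −14p + 6 ⇒ 16p = 8 ⇒ p = 1/2, and the value is (2)·(1/2) − 2 = -1.
For the column player: with q = P(E), equating a1's and a2's payoffs gives 8q − 8 = −8q + 6 ⇒ q = 7/8.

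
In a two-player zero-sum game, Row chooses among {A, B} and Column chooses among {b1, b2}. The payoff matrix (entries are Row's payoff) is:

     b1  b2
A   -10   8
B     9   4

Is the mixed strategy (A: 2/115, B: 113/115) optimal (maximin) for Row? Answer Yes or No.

Against b1 this mix gives (2/115)·(-10) + (113/115)·9 = 997/115.
Against b2 this mix gives (2/115)·8 + (113/115)·4 = 468/115.
Column will play b2, holding Row to 468/115. Shifting weight toward the row that does better against b2 would raise this floor (the equalizing mix achieves 112/23 against both b2 and b1), so the proposed strategy is not optimal.

No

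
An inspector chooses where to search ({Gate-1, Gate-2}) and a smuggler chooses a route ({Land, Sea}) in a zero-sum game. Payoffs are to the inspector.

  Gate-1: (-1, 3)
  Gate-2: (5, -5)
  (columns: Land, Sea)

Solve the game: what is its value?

5/7

Row minima: Gate-1 → -1, Gate-2 → -5; maximin = -1.
Column maxima: Land → 5, Sea → 3; minimax = 3.
-1 ≠ 3, so there is no saddle point; optimal play is mixed.
Let the inspector play Gate-1 with probability p. Expected payoff against Land: (-1)p + 5(1−p) = −6p + 5; against Sea: 3p + (-5)(1−p) = 8p − 5.
Setting these equal: −6p + 5 = 8p − 5 ⇒ −14p = -10 ⇒ p = 5/7, and the value is (-6)·(5/7) + 5 = 5/7.
For the smuggler: with q = P(Land), equating Gate-1's and Gate-2's payoffs gives −4q + 3 = 10q − 5 ⇒ q = 4/7.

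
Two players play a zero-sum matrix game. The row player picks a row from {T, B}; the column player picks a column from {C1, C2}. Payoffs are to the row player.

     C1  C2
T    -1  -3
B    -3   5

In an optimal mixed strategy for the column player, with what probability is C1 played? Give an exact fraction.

4/5

Row minima: T → -3, B → -3; maximin = -3.
Column maxima: C1 → -1, C2 → 5; minimax = -1.
-3 ≠ -1, so there is no saddle point; optimal play is mixed.
Let the row player play T with probability p. Expected payoff against C1: (-1)p + (-3)(1−p) = 2p − 3; against C2: (-3)p + 5(1−p) = −8p + 5.
Setting these equal: 2p − 3 = −8p + 5 ⇒ 10p = 8 ⇒ p = 4/5, and the value is (2)·(4/5) − 3 = -7/5.
For the column player: with q = P(C1), equating T's and B's payoffs gives 2q − 3 = −8q + 5 ⇒ q = 4/5.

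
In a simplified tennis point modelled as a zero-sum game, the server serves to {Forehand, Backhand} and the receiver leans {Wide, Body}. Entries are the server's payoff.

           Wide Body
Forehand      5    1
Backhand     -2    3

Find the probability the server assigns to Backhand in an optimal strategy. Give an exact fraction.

Row minima: Forehand → 1, Backhand → -2; maximin = 1.
Column maxima: Wide → 5, Body → 3; minimax = 3.
1 ≠ 3, so there is no saddle point; optimal play is mixed.
Let the server play Forehand with probability p. Expected payoff against Wide: 5p + (-2)(1−p) = 7p − 2; against Body: 1p + 3(1−p) = −2p + 3.
Setting these equal: 7p − 2 = −2p + 3 ⇒ 9p = 5 ⇒ p = 5/9, and the value is (7)·(5/9) − 2 = 17/9.
For the receiver: with q = P(Wide), equating Forehand's and Backhand's payoffs gives 4q + 1 = −5q + 3 ⇒ q = 2/9.

4/9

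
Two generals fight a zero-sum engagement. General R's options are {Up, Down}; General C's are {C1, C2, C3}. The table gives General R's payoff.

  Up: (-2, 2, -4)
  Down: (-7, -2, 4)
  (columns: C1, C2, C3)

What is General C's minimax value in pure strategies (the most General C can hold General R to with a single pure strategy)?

Column maxima: C1 → -2, C2 → 2, C3 → 4.
The smallest of these is -2.

-2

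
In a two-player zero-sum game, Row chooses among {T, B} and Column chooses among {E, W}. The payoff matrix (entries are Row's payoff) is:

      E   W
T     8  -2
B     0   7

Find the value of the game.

Row minima: T → -2, B → 0; maximin = 0.
Column maxima: E → 8, W → 7; minimax = 7.
0 ≠ 7, so there is no saddle point; optimal play is mixed.
Let Row play T with probability p. Expected payoff against E: 8p + 0(1−p) = 8p; against W: (-2)p + 7(1−p) = −9p + 7.
Setting these equal: 8p = −9p + 7 ⇒ 17p = 7 ⇒ p = 7/17, and the value is (8)·(7/17) = 56/17.
For Column: with q = P(E), equating T's and B's payoffs gives 10q − 2 = −7q + 7 ⇒ q = 9/17.

56/17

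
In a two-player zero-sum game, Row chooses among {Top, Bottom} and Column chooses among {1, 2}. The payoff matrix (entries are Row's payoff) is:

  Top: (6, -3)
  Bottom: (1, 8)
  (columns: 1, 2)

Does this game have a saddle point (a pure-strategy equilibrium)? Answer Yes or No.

No

Row minima: Top → -3, Bottom → 1; maximin = 1.
Column maxima: 1 → 6, 2 → 8; minimax = 6.
1 ≠ 6, so no pure-strategy equilibrium exists.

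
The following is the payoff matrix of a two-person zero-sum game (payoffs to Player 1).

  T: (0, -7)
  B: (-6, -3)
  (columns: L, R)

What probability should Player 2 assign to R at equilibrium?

3/5

Row minima: T → -7, B → -6; maximin = -6.
Column maxima: L → 0, R → -3; minimax = -3.
-6 ≠ -3, so there is no saddle point; optimal play is mixed.
Let Player 1 play T with probability p. Expected payoff against L: 0p + (-6)(1−p) = 6p − 6; against R: (-7)p + (-3)(1−p) = −4p − 3.
Setting these equal: 6p − 6 = −4p − 3 ⇒ 10p = 3 ⇒ p = 3/10, and the value is (6)·(3/10) − 6 = -21/5.
For Player 2: with q = P(L), equating T's and B's payoffs gives 7q − 7 = −3q − 3 ⇒ q = 2/5.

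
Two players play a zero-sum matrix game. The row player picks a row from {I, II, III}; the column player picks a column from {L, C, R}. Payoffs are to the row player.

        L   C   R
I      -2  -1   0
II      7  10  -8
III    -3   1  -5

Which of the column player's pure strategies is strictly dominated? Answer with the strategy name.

C

L holds the row player's payoff strictly below C in every row: -2 < -1, 7 < 10, -3 < 1.
So C is strictly dominated for the column player.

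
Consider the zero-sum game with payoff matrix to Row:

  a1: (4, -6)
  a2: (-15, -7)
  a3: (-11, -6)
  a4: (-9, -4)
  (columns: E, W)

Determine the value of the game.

-14/3

Row minima: a1 → -6, a2 → -15, a3 → -11, a4 → -9; maximin = -6.
Column maxima: E → 4, W → -4; minimax = -4.
-6 ≠ -4, so there is no saddle point; optimal play is mixed.
a2 is strictly dominated by a1, so Row never plays it.
a3 is strictly dominated by a4, so Row never plays it.
On the remaining 2×2 (a1, a4 vs E, W):
Let Row play a1 with probability p. Expected payoff against E: 4p + (-9)(1−p) = 13p − 9; against W: (-6)p + (-4)(1−p) = −2p − 4.
Setting these equal: 13p − 9 = −2p − 4 ⇒ 15p = 5 ⇒ p = 1/3, and the value is (13)·(1/3) − 9 = -14/3.
For Column: with q = P(E), equating a1's and a4's payoffs gives 10q − 6 = −5q − 4 ⇒ q = 2/15.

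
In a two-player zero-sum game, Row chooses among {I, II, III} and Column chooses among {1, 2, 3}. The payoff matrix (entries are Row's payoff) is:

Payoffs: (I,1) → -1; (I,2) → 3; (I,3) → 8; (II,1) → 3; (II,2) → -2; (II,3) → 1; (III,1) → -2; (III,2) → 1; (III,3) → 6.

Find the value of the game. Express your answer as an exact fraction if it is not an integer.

7/9

Row minima: I → -1, II → -2, III → -2; maximin = -1.
Column maxima: 1 → 3, 2 → 3, 3 → 8; minimax = 3.
-1 ≠ 3, so there is no saddle point; optimal play is mixed.
III is strictly dominated by I, so Row never plays it.
3 is strictly dominated by 2 (it gives Row strictly more in every row), so Column never plays it.
On the remaining 2×2 (I, II vs 1, 2):
Let Row play I with probability p. Expected payoff against 1: (-1)p + 3(1−p) = −4p + 3; against 2: 3p + (-2)(1−p) = 5p − 2.
Setting these equal: −4p + 3 = 5p − 2 ⇒ −9p = -5 ⇒ p = 5/9, and the value is (-4)·(5/9) + 3 = 7/9.
For Column: with q = P(1), equating I's and II's payoffs gives −4q + 3 = 5q − 2 ⇒ q = 5/9.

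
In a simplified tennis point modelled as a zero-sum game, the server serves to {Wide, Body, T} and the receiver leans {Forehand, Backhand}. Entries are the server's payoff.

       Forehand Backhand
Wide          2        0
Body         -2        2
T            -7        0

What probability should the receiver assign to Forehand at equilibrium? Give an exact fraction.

Row minima: Wide → 0, Body → -2, T → -7; maximin = 0.
Column maxima: Forehand → 2, Backhand → 2; minimax = 2.
0 ≠ 2, so there is no saddle point; optimal play is mixed.
T is strictly dominated by Body, so the server never plays it.
On the remaining 2×2 (Wide, Body vs Forehand, Backhand):
Let the server play Wide with probability p. Expected payoff against Forehand: 2p + (-2)(1−p) = 4p − 2; against Backhand: 0p + 2(1−p) = −2p + 2.
Setting these equal: 4p − 2 = −2p + 2 ⇒ 6p = 4 ⇒ p = 2/3, and the value is (4)·(2/3) − 2 = 2/3.
For the receiver: with q = P(Forehand), equating Wide's and Body's payoffs gives 2q = −4q + 2 ⇒ q = 1/3.

1/3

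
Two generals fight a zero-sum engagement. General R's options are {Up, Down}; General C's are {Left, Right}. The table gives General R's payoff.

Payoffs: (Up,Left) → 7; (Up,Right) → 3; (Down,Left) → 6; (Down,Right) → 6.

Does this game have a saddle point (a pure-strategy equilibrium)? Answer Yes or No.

Row minima: Up → 3, Down → 6; maximin = 6.
Column maxima: Left → 7, Right → 6; minimax = 6.
maximin = minimax = 6, so a saddle point exists.

Yes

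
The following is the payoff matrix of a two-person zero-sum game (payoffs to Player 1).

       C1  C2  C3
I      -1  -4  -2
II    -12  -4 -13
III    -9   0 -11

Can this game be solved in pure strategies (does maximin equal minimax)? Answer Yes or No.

Row minima: I → -4, II → -13, III → -11; maximin = -4.
Column maxima: C1 → -1, C2 → 0, C3 → -2; minimax = -2.
-4 ≠ -2, so no pure-strategy equilibrium exists.

No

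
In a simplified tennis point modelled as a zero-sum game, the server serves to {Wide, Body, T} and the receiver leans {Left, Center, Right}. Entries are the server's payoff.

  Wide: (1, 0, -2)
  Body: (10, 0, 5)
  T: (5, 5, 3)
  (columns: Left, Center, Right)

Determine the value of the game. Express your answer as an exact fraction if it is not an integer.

Row minima: Wide → -2, Body → 0, T → 3; maximin = 3.
Column maxima: Left → 10, Center → 5, Right → 5; minimax = 5.
3 ≠ 5, so there is no saddle point; optimal play is mixed.
Wide is strictly dominated by T, so the server never plays it.
Left is strictly dominated by Right (it gives the server strictly more in every row), so the receiver never plays it.
On the remaining 2×2 (Body, T vs Center, Right):
Let the server play Body with probability p. Expected payoff against Center: 0p + 5(1−p) = −5p + 5; against Right: 5p + 3(1−p) = 2p + 3.
Setting these equal: −5p + 5 = 2p + 3 ⇒ −7p = -2 ⇒ p = 2/7, and the value is (-5)·(2/7) + 5 = 25/7.
For the receiver: with q = P(Center), equating Body's and T's payoffs gives −5q + 5 = 2q + 3 ⇒ q = 2/7.

25/7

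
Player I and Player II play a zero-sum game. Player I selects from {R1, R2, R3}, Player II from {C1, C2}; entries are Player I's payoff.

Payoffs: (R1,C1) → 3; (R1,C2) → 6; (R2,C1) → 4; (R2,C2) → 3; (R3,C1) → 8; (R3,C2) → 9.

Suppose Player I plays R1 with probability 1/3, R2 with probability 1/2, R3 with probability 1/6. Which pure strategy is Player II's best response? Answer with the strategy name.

C1

If Player II plays C1, Player I's expected payoff is (1/3)·3 + (1/2)·4 + (1/6)·8 = 13/3.
If Player II plays C2, Player I's expected payoff is (1/3)·6 + (1/2)·3 + (1/6)·9 = 5.
Player II minimizes Player I's payoff; the smallest is 13/3, so the best response is C1.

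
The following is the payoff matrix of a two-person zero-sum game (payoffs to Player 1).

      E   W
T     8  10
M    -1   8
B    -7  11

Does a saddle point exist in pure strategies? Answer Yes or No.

Row minima: T → 8, M → -1, B → -7; maximin = 8.
Column maxima: E → 8, W → 11; minimax = 8.
maximin = minimax = 8, so a saddle point exists.

Yes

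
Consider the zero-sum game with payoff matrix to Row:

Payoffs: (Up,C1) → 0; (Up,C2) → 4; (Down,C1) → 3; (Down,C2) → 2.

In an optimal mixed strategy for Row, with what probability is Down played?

4/5

Row minima: Up → 0, Down → 2; maximin = 2.
Column maxima: C1 → 3, C2 → 4; minimax = 3.
2 ≠ 3, so there is no saddle point; optimal play is mixed.
Let Row play Up with probability p. Expected payoff against C1: 0p + 3(1−p) = −3p + 3; against C2: 4p + 2(1−p) = 2p + 2.
Setting these equal: −3p + 3 = 2p + 2 ⇒ −5p = -1 ⇒ p = 1/5, and the value is (-3)·(1/5) + 3 = 12/5.
For Column: with q = P(C1), equating Up's and Down's payoffs gives −4q + 4 = q + 2 ⇒ q = 2/5.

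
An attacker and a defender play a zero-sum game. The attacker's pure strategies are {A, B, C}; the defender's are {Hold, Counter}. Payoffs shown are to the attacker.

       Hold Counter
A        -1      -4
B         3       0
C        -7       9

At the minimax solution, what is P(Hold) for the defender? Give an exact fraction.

Row minima: A → -4, B → 0, C → -7; maximin = 0.
Column maxima: Hold → 3, Counter → 9; minimax = 3.
0 ≠ 3, so there is no saddle point; optimal play is mixed.
A is strictly dominated by B, so the attacker never plays it.
On the remaining 2×2 (B, C vs Hold, Counter):
Let the attacker play B with probability p. Expected payoff against Hold: 3p + (-7)(1−p) = 10p − 7; against Counter: 0p + 9(1−p) = −9p + 9.
Setting these equal: 10p − 7 = −9p + 9 ⇒ 19p = 16 ⇒ p = 16/19, and the value is (10)·(16/19) − 7 = 27/19.
For the defender: with q = P(Hold), equating B's and C's payoffs gives 3q = −16q + 9 ⇒ q = 9/19.

9/19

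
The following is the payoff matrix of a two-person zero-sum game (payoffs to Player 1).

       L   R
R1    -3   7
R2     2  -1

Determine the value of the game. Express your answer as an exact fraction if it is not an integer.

11/13

Row minima: R1 → -3, R2 → -1; maximin = -1.
Column maxima: L → 2, R → 7; minimax = 2.
-1 ≠ 2, so there is no saddle point; optimal play is mixed.
Let Player 1 play R1 with probability p. Expected payoff against L: (-3)p + 2(1−p) = −5p + 2; against R: 7p + (-1)(1−p) = 8p − 1.
Setting these equal: −5p + 2 = 8p − 1 ⇒ −13p = -3 ⇒ p = 3/13, and the value is (-5)·(3/13) + 2 = 11/13.
For Player 2: with q = P(L), equating R1's and R2's payoffs gives −10q + 7 = 3q − 1 ⇒ q = 8/13.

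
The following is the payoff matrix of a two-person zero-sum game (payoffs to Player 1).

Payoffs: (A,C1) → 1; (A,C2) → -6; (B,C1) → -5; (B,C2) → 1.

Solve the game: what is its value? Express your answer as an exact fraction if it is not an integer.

Row minima: A → -6, B → -5; maximin = -5.
Column maxima: C1 → 1, C2 → 1; minimax = 1.
-5 ≠ 1, so there is no saddle point; optimal play is mixed.
Let Player 1 play A with probability p. Expected payoff against C1: 1p + (-5)(1−p) = 6p − 5; against C2: (-6)p + 1(1−p) = −7p + 1.
Setting these equal: 6p − 5 = −7p + 1 ⇒ 13p = 6 ⇒ p = 6/13, and the value is (6)·(6/13) − 5 = -29/13.
For Player 2: with q = P(C1), equating A's and B's payoffs gives 7q − 6 = −6q + 1 ⇒ q = 7/13.

-29/13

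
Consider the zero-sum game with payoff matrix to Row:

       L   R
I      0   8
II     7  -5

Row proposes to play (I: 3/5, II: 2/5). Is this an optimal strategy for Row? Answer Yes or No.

Yes

Against L this mix gives (3/5)·0 + (2/5)·7 = 14/5.
Against R this mix gives (3/5)·8 + (2/5)·(-5) = 14/5.
All of Column's active replies (L, R) yield 14/5, and no column does worse for Row. The mix makes Column indifferent and guarantees 14/5, so it is optimal.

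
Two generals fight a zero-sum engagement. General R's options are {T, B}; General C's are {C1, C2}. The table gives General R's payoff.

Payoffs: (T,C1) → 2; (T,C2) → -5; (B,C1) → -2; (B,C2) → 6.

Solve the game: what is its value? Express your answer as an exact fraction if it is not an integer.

Row minima: T → -5, B → -2; maximin = -2.
Column maxima: C1 → 2, C2 → 6; minimax = 2.
-2 ≠ 2, so there is no saddle point; optimal play is mixed.
Let General R play T with probability p. Expected payoff against C1: 2p + (-2)(1−p) = 4p − 2; against C2: (-5)p + 6(1−p) = −11p + 6.
Setting these equal: 4p − 2 = −11p + 6 ⇒ 15p = 8 ⇒ p = 8/15, and the value is (4)·(8/15) − 2 = 2/15.
For General C: with q = P(C1), equating T's and B's payoffs gives 7q − 5 = −8q + 6 ⇒ q = 11/15.

2/15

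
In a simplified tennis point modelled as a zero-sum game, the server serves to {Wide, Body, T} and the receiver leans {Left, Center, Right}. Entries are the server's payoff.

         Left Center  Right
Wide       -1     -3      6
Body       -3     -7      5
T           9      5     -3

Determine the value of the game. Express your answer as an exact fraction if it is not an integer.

Row minima: Wide → -3, Body → -7, T → -3; maximin = -3.
Column maxima: Left → 9, Center → 5, Right → 6; minimax = 5.
-3 ≠ 5, so there is no saddle point; optimal play is mixed.
Body is strictly dominated by Wide, so the server never plays it.
Left is strictly dominated by Center (it gives the server strictly more in every row), so the receiver never plays it.
On the remaining 2×2 (Wide, T vs Center, Right):
Let the server play Wide with probability p. Expected payoff against Center: (-3)p + 5(1−p) = −8p + 5; against Right: 6p + (-3)(1−p) = 9p − 3.
Setting these equal: −8p + 5 = 9p − 3 ⇒ −17p = -8 ⇒ p = 8/17, and the value is (-8)·(8/17) + 5 = 21/17.
For the receiver: with q = P(Center), equating Wide's and T's payoffs gives −9q + 6 = 8q − 3 ⇒ q = 9/17.

21/17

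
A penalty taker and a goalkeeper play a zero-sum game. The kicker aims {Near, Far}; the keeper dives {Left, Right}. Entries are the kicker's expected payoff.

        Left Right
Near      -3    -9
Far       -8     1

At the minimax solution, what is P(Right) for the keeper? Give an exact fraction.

1/3

Row minima: Near → -9, Far → -8; maximin = -8.
Column maxima: Left → -3, Right → 1; minimax = -3.
-8 ≠ -3, so there is no saddle point; optimal play is mixed.
Let the kicker play Near with probability p. Expected payoff against Left: (-3)p + (-8)(1−p) = 5p − 8; against Right: (-9)p + 1(1−p) = −10p + 1.
Setting these equal: 5p − 8 = −10p + 1 ⇒ 15p = 9 ⇒ p = 3/5, and the value is (5)·(3/5) − 8 = -5.
For the keeper: with q = P(Left), equating Near's and Far's payoffs gives 6q − 9 = −9q + 1 ⇒ q = 2/3.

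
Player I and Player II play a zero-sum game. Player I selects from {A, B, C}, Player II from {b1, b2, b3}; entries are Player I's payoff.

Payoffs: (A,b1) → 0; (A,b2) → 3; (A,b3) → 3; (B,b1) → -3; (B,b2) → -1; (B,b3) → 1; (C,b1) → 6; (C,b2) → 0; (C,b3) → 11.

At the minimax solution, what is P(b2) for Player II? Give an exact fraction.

Row minima: A → 0, B → -3, C → 0; maximin = 0.
Column maxima: b1 → 6, b2 → 3, b3 → 11; minimax = 3.
0 ≠ 3, so there is no saddle point; optimal play is mixed.
B is strictly dominated by A, so Player I never plays it.
b3 is strictly dominated by b1 (it gives Player I strictly more in every row), so Player II never plays it.
On the remaining 2×2 (A, C vs b1, b2):
Let Player I play A with probability p. Expected payoff against b1: 0p + 6(1−p) = −6p + 6; against b2: 3p + 0(1−p) = 3p.
Setting these equal: −6p + 6 = 3p ⇒ −9p = -6 ⇒ p = 2/3, and the value is (-6)·(2/3) + 6 = 2.
For Player II: with q = P(b1), equating A's and C's payoffs gives −3q + 3 = 6q ⇒ q = 1/3.

2/3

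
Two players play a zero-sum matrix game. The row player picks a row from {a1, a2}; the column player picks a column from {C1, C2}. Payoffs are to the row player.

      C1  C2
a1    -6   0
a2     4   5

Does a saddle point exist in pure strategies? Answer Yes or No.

Row minima: a1 → -6, a2 → 4; maximin = 4.
Column maxima: C1 → 4, C2 → 5; minimax = 4.
maximin = minimax = 4, so a saddle point exists.

Yes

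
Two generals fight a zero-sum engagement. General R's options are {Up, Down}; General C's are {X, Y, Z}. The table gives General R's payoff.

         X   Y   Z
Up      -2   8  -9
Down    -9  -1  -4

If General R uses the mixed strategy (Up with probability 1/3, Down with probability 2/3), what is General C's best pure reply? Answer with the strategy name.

If General C plays X, General R's expected payoff is (1/3)·(-2) + (2/3)·(-9) = -20/3.
If General C plays Y, General R's expected payoff is (1/3)·8 + (2/3)·(-1) = 2.
If General C plays Z, General R's expected payoff is (1/3)·(-9) + (2/3)·(-4) = -17/3.
General C minimizes General R's payoff; the smallest is -20/3, so the best response is X.

X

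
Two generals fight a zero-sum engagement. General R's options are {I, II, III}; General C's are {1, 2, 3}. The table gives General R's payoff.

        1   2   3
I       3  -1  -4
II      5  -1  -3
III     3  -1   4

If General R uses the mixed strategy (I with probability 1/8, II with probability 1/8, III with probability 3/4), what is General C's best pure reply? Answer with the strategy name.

If General C plays 1, General R's expected payoff is (1/8)·3 + (1/8)·5 + (3/4)·3 = 13/4.
If General C plays 2, General R's expected payoff is (1/8)·(-1) + (1/8)·(-1) + (3/4)·(-1) = -1.
If General C plays 3, General R's expected payoff is (1/8)·(-4) + (1/8)·(-3) + (3/4)·4 = 17/8.
General C minimizes General R's payoff; the smallest is -1, so the best response is 2.

2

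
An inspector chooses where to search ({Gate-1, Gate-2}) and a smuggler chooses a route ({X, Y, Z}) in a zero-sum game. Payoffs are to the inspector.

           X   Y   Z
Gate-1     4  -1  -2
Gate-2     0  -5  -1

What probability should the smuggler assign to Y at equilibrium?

1/5

Row minima: Gate-1 → -2, Gate-2 → -5; maximin = -2.
Column maxima: X → 4, Y → -1, Z → -1; minimax = -1.
-2 ≠ -1, so there is no saddle point; optimal play is mixed.
X is strictly dominated by Y (it gives the inspector strictly more in every row), so the smuggler never plays it.
On the remaining 2×2 (Gate-1, Gate-2 vs Y, Z):
Let the inspector play Gate-1 with probability p. Expected payoff against Y: (-1)p + (-5)(1−p) = 4p − 5; against Z: (-2)p + (-1)(1−p) = −p − 1.
Setting these equal: 4p − 5 = −p − 1 ⇒ 5p = 4 ⇒ p = 4/5, and the value is (4)·(4/5) − 5 = -9/5.
For the smuggler: with q = P(Y), equating Gate-1's and Gate-2's payoffs gives q − 2 = −4q − 1 ⇒ q = 1/5.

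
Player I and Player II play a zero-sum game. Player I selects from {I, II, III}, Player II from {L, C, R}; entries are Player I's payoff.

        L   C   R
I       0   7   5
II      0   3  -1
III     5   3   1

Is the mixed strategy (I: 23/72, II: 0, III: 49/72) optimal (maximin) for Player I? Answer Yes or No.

No

Against L this mix gives (23/72)·0 + (49/72)·5 = 245/72.
Against C this mix gives (23/72)·7 + (49/72)·3 = 77/18.
Against R this mix gives (23/72)·5 + (49/72)·1 = 41/18.
Player II will play R, holding Player I to 41/18. Shifting weight toward the row that does better against R would raise this floor (the equalizing mix achieves 25/9 against both R and L), so the proposed strategy is not optimal.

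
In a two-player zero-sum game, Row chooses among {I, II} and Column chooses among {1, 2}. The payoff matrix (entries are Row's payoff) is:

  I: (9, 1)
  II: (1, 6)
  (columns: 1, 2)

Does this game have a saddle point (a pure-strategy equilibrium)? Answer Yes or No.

No

Row minima: I → 1, II → 1; maximin = 1.
Column maxima: 1 → 9, 2 → 6; minimax = 6.
1 ≠ 6, so no pure-strategy equilibrium exists.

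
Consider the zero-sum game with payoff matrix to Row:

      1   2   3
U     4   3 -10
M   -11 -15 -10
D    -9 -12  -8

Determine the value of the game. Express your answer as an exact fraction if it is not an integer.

-144/17

Row minima: U → -10, M → -15, D → -12; maximin = -10.
Column maxima: 1 → 4, 2 → 3, 3 → -8; minimax = -8.
-10 ≠ -8, so there is no saddle point; optimal play is mixed.
M is strictly dominated by D, so Row never plays it.
1 is strictly dominated by 2 (it gives Row strictly more in every row), so Column never plays it.
On the remaining 2×2 (U, D vs 2, 3):
Let Row play U with probability p. Expected payoff against 2: 3p + (-12)(1−p) = 15p − 12; against 3: (-10)p + (-8)(1−p) = −2p − 8.
Setting these equal: 15p − 12 = −2p − 8 ⇒ 17p = 4 ⇒ p = 4/17, and the value is (15)·(4/17) − 12 = -144/17.
For Column: with q = P(2), equating U's and D's payoffs gives 13q − 10 = −4q − 8 ⇒ q = 2/17.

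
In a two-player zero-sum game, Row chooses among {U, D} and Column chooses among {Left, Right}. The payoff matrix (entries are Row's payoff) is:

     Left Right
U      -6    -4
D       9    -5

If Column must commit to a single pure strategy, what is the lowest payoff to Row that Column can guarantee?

-4

Column maxima: Left → 9, Right → -4.
The smallest of these is -4.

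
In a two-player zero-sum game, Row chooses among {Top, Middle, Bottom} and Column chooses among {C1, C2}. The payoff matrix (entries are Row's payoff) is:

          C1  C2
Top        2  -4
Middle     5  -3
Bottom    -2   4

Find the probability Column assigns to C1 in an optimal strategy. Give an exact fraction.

Row minima: Top → -4, Middle → -3, Bottom → -2; maximin = -2.
Column maxima: C1 → 5, C2 → 4; minimax = 4.
-2 ≠ 4, so there is no saddle point; optimal play is mixed.
Top is strictly dominated by Middle, so Row never plays it.
On the remaining 2×2 (Middle, Bottom vs C1, C2):
Let Row play Middle with probability p. Expected payoff against C1: 5p + (-2)(1−p) = 7p − 2; against C2: (-3)p + 4(1−p) = −7p + 4.
Setting these equal: 7p − 2 = −7p + 4 ⇒ 14p = 6 ⇒ p = 3/7, and the value is (7)·(3/7) − 2 = 1.
For Column: with q = P(C1), equating Middle's and Bottom's payoffs gives 8q − 3 = −6q + 4 ⇒ q = 1/2.

1/2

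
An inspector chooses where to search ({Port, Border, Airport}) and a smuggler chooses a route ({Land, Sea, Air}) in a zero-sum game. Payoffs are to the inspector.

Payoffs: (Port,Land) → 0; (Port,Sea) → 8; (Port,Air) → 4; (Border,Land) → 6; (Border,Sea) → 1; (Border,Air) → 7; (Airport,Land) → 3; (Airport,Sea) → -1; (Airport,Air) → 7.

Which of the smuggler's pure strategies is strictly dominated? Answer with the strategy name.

Air

Land holds the inspector's payoff strictly below Air in every row: 0 < 4, 6 < 7, 3 < 7.
So Air is strictly dominated for the smuggler.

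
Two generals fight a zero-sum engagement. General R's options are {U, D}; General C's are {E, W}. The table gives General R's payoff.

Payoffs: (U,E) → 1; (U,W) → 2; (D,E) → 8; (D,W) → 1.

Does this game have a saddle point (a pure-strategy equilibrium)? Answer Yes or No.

Row minima: U → 1, D → 1; maximin = 1.
Column maxima: E → 8, W → 2; minimax = 2.
1 ≠ 2, so no pure-strategy equilibrium exists.

No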